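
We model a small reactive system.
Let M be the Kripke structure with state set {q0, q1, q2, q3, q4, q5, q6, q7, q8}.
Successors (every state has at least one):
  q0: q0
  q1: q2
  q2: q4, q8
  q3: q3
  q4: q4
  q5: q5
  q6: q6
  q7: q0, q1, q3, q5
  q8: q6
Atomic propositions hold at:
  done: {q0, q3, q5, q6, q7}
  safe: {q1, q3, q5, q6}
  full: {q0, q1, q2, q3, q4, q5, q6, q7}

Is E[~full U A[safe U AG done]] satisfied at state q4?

Sat(~full) = {q8}
AG done: greatest fixpoint, start Z0 = {q0, q3, q5, q6, q7}, keep only states in Sat with every successor in Z. Z1 = {q0, q3, q5, q6}; fixed.
Sat(AG done) = {q0, q3, q5, q6}
A[safe U AG done]: least fixpoint, start Z0 = Sat(AG done) = {q0, q3, q5, q6}, add states in Sat(safe) with every successor in Z. Already a fixed point.
Sat(A[safe U AG done]) = {q0, q3, q5, q6}
E[~full U A[safe U AG done]]: least fixpoint, start Z0 = Sat(A[safe U AG done]) = {q0, q3, q5, q6}, add states in Sat(~full) with some successor in Z. Z1 = {q0, q3, q5, q6, q8}; fixed.
Sat(E[~full U A[safe U AG done]]) = {q0, q3, q5, q6, q8}
q4 ∉ Sat(E[~full U A[safe U AG done]]) = {q0, q3, q5, q6, q8}, so the formula does not hold at q4.

No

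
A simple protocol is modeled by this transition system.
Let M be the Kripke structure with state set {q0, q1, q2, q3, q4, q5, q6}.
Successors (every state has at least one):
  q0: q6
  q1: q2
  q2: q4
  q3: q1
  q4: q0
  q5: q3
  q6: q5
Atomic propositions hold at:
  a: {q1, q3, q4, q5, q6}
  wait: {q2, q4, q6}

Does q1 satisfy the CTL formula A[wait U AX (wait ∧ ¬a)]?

Sat(¬a) = {q0, q2}
Sat(wait ∧ ¬a) = {q2}
Sat(AX (wait ∧ ¬a)) = {s : every successor in {q2}} = {q1}
A[wait U AX (wait ∧ ¬a)]: least fixpoint, start Z0 = Sat(AX (wait ∧ ¬a)) = {q1}, add states in Sat(wait) with every successor in Z. Already a fixed point.
Sat(A[wait U AX (wait ∧ ¬a)]) = {q1}
q1 ∈ Sat(A[wait U AX (wait ∧ ¬a)]) = {q1}, so the formula holds at q1.

Yes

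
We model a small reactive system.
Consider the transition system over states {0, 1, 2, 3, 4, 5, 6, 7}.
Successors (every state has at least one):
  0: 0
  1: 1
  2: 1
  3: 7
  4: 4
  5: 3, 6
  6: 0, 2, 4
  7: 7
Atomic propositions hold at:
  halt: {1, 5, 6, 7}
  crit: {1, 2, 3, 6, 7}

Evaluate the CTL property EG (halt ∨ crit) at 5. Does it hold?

Sat(halt ∨ crit) = {1, 2, 3, 5, 6, 7}
EG (halt ∨ crit): greatest fixpoint, start Z0 = {1, 2, 3, 5, 6, 7}, keep only states in Sat with some successor in Z. Already a fixed point.
Sat(EG (halt ∨ crit)) = {1, 2, 3, 5, 6, 7}
5 ∈ Sat(EG (halt ∨ crit)) = {1, 2, 3, 5, 6, 7}, so the formula holds at 5.

Yes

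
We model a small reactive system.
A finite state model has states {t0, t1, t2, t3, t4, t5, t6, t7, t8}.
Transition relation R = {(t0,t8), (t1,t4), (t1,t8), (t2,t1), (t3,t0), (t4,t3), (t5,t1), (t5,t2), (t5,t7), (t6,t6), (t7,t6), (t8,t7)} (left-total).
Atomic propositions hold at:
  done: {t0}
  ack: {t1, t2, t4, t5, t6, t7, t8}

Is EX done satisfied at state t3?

Sat(EX done) = {s : some successor in {t0}} = {t3}
t3 ∈ Sat(EX done) = {t3}, so the formula holds at t3.

Yes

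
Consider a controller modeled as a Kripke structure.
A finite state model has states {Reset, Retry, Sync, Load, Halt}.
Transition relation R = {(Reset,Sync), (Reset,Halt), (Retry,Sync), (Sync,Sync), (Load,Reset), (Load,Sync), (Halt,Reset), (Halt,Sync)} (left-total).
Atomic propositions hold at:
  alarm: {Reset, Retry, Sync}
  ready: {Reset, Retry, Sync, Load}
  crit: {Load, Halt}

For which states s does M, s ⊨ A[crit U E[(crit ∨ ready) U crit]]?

{Reset, Load, Halt}

Sat(crit ∨ ready) = {Reset, Retry, Sync, Load, Halt}
E[(crit ∨ ready) U crit]: least fixpoint, start Z0 = Sat(crit) = {Load, Halt}, add states in Sat(crit ∨ ready) with some successor in Z. Z1 = {Reset, Load, Halt}; fixed.
Sat(E[(crit ∨ ready) U crit]) = {Reset, Load, Halt}
A[crit U E[(crit ∨ ready) U crit]]: least fixpoint, start Z0 = Sat(E[(crit ∨ ready) U crit]) = {Reset, Load, Halt}, add states in Sat(crit) with every successor in Z. Already a fixed point.
Sat(A[crit U E[(crit ∨ ready) U crit]]) = {Reset, Load, Halt}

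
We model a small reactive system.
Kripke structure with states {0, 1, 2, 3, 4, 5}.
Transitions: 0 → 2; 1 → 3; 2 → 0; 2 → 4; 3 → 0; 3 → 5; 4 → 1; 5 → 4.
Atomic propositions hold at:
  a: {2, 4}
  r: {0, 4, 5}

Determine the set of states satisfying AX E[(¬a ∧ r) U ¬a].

Sat(¬a) = {0, 1, 3, 5}
Sat(¬a ∧ r) = {0, 5}
E[(¬a ∧ r) U ¬a]: least fixpoint, start Z0 = Sat(¬a) = {0, 1, 3, 5}, add states in Sat(¬a ∧ r) with some successor in Z. Already a fixed point.
Sat(E[(¬a ∧ r) U ¬a]) = {0, 1, 3, 5}
Sat(AX E[(¬a ∧ r) U ¬a]) = {s : every successor in {0, 1, 3, 5}} = {1, 3, 4}

{1, 3, 4}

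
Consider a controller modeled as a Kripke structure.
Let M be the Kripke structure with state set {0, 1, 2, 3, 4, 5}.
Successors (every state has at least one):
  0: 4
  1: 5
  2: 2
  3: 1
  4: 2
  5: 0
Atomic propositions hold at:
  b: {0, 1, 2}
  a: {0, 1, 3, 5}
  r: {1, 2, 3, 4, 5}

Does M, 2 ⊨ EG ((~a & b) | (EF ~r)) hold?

Yes

Sat(~a) = {2, 4}
Sat(~a & b) = {2}
Sat(~r) = {0}
EF ~r: least fixpoint, start Z0 = {0}, add states with some successor in Z. Z1 = {0, 5}; Z2 = {0, 1, 5}; Z3 = {0, 1, 3, 5}; fixed.
Sat(EF ~r) = {0, 1, 3, 5}
Sat((~a & b) | (EF ~r)) = {0, 1, 2, 3, 5}
EG ((~a & b) | (EF ~r)): greatest fixpoint, start Z0 = {0, 1, 2, 3, 5}, keep only states in Sat with some successor in Z. Z1 = {1, 2, 3, 5}; Z2 = {1, 2, 3}; Z3 = {2, 3}; Z4 = {2}; fixed.
Sat(EG ((~a & b) | (EF ~r))) = {2}
2 ∈ Sat(EG ((~a & b) | (EF ~r))) = {2}, so the formula holds at 2.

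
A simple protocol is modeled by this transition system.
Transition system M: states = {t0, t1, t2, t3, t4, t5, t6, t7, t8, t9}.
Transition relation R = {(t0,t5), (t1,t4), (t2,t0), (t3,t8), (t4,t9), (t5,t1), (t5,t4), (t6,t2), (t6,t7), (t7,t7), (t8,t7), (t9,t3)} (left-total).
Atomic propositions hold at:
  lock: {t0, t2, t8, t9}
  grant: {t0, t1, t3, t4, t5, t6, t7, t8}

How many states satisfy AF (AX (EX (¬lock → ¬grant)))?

Sat(¬lock) = {t1, t3, t4, t5, t6, t7}
Sat(¬grant) = {t2, t9}
Sat(¬lock → ¬grant) = {t0, t2, t8, t9}
Sat(EX (¬lock → ¬grant)) = {s : some successor in {t0, t2, t8, t9}} = {t2, t3, t4, t6}
Sat(AX (EX (¬lock → ¬grant))) = {s : every successor in {t2, t3, t4, t6}} = {t1, t9}
AF (AX (EX (¬lock → ¬grant))): least fixpoint, start Z0 = {t1, t9}, add states with every successor in Z. Z1 = {t1, t4, t9}; Z2 = {t1, t4, t5, t9}; Z3 = {t0, t1, t4, t5, t9}; Z4 = {t0, t1, t2, t4, t5, t9}; fixed.
Sat(AF (AX (EX (¬lock → ¬grant)))) = {t0, t1, t2, t4, t5, t9}
|Sat(AF (AX (EX (¬lock → ¬grant))))| = |{t0, t1, t2, t4, t5, t9}| = 6.

6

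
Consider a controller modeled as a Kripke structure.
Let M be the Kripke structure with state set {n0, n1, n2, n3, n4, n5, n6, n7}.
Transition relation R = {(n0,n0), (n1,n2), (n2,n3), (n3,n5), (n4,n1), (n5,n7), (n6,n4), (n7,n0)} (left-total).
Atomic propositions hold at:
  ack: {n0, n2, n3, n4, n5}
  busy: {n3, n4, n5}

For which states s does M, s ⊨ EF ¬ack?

Sat(¬ack) = {n1, n6, n7}
EF ¬ack: least fixpoint, start Z0 = {n1, n6, n7}, add states with some successor in Z. Z1 = {n1, n4, n5, n6, n7}; Z2 = {n1, n3, n4, n5, n6, n7}; Z3 = {n1, n2, n3, n4, n5, n6, n7}; fixed.
Sat(EF ¬ack) = {n1, n2, n3, n4, n5, n6, n7}

{n1, n2, n3, n4, n5, n6, n7}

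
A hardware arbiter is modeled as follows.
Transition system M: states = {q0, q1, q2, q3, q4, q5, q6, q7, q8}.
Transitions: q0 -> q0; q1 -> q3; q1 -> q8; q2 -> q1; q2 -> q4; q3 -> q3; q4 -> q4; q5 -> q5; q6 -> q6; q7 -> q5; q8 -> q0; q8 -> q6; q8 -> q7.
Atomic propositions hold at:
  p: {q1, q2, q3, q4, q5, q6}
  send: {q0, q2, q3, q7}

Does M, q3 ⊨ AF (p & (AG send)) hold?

AG send: greatest fixpoint, start Z0 = {q0, q2, q3, q7}, keep only states in Sat with every successor in Z. Z1 = {q0, q3}; fixed.
Sat(AG send) = {q0, q3}
Sat(p & (AG send)) = {q3}
AF (p & (AG send)): least fixpoint, start Z0 = {q3}, add states with every successor in Z. Already a fixed point.
Sat(AF (p & (AG send))) = {q3}
q3 ∈ Sat(AF (p & (AG send))) = {q3}, so the formula holds at q3.

Yes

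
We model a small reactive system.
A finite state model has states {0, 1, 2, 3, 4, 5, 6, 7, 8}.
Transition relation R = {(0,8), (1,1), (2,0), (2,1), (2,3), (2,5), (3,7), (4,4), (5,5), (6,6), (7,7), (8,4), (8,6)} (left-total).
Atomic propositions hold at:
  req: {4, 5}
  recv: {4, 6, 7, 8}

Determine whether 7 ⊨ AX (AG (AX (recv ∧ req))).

Sat(recv ∧ req) = {4}
Sat(AX (recv ∧ req)) = {s : every successor in {4}} = {4}
AG (AX (recv ∧ req)): greatest fixpoint, start Z0 = {4}, keep only states in Sat with every successor in Z. Already a fixed point.
Sat(AG (AX (recv ∧ req))) = {4}
Sat(AX (AG (AX (recv ∧ req)))) = {s : every successor in {4}} = {4}
7 ∉ Sat(AX (AG (AX (recv ∧ req)))) = {4}, so the formula does not hold at 7.

No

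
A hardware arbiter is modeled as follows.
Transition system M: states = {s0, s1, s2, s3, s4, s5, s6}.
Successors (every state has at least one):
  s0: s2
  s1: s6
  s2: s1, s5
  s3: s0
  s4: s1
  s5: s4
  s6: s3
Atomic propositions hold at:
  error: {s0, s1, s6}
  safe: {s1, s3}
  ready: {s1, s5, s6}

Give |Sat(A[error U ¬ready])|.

Sat(¬ready) = {s0, s2, s3, s4}
A[error U ¬ready]: least fixpoint, start Z0 = Sat(¬ready) = {s0, s2, s3, s4}, add states in Sat(error) with every successor in Z. Z1 = {s0, s2, s3, s4, s6}; Z2 = {s0, s1, s2, s3, s4, s6}; fixed.
Sat(A[error U ¬ready]) = {s0, s1, s2, s3, s4, s6}
|Sat(A[error U ¬ready])| = |{s0, s1, s2, s3, s4, s6}| = 6.

6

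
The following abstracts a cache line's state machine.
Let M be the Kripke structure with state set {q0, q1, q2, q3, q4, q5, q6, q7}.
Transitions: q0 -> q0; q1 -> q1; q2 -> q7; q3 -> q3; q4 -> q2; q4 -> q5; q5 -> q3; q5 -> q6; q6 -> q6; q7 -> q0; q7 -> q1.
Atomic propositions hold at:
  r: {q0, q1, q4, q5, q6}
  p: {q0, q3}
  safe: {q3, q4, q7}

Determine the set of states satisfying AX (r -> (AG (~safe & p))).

{q0, q2, q3}

Sat(~safe) = {q0, q1, q2, q5, q6}
Sat(~safe & p) = {q0}
AG (~safe & p): greatest fixpoint, start Z0 = {q0}, keep only states in Sat with every successor in Z. Already a fixed point.
Sat(AG (~safe & p)) = {q0}
Sat(r -> (AG (~safe & p))) = {q0, q2, q3, q7}
Sat(AX (r -> (AG (~safe & p)))) = {s : every successor in {q0, q2, q3, q7}} = {q0, q2, q3}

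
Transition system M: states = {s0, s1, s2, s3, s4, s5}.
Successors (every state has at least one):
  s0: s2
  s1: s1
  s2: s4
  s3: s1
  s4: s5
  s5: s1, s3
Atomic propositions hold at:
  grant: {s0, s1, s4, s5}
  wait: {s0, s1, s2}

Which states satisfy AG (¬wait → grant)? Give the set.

Sat(¬wait) = {s3, s4, s5}
Sat(¬wait → grant) = {s0, s1, s2, s4, s5}
AG (¬wait → grant): greatest fixpoint, start Z0 = {s0, s1, s2, s4, s5}, keep only states in Sat with every successor in Z. Z1 = {s0, s1, s2, s4}; Z2 = {s0, s1, s2}; Z3 = {s0, s1}; Z4 = {s1}; fixed.
Sat(AG (¬wait → grant)) = {s1}

{s1}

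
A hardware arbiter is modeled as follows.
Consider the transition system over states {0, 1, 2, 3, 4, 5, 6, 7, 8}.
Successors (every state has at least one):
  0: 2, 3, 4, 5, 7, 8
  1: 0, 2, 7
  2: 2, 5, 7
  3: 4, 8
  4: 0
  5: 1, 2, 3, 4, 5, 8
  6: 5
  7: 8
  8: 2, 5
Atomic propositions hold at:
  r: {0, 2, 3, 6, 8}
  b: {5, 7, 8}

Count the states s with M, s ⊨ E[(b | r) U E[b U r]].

7

Sat(b | r) = {0, 2, 3, 5, 6, 7, 8}
E[b U r]: least fixpoint, start Z0 = Sat(r) = {0, 2, 3, 6, 8}, add states in Sat(b) with some successor in Z. Z1 = {0, 2, 3, 5, 6, 7, 8}; fixed.
Sat(E[b U r]) = {0, 2, 3, 5, 6, 7, 8}
E[(b | r) U E[b U r]]: least fixpoint, start Z0 = Sat(E[b U r]) = {0, 2, 3, 5, 6, 7, 8}, add states in Sat(b | r) with some successor in Z. Already a fixed point.
Sat(E[(b | r) U E[b U r]]) = {0, 2, 3, 5, 6, 7, 8}
|Sat(E[(b | r) U E[b U r]])| = |{0, 2, 3, 5, 6, 7, 8}| = 7.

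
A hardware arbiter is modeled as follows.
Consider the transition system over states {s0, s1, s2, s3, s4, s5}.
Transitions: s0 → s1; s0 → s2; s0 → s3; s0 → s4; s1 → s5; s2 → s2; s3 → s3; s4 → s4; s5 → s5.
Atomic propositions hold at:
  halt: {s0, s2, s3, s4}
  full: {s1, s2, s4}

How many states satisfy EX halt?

Sat(EX halt) = {s : some successor in {s0, s2, s3, s4}} = {s0, s2, s3, s4}
|Sat(EX halt)| = |{s0, s2, s3, s4}| = 4.

4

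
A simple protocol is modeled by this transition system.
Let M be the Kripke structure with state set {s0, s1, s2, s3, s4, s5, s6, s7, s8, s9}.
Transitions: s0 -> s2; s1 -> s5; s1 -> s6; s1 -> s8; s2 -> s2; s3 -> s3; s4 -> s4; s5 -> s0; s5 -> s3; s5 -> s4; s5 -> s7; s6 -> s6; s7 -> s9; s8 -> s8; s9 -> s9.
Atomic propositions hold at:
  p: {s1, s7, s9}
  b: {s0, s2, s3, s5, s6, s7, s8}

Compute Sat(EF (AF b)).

{s0, s1, s2, s3, s5, s6, s7, s8}

AF b: least fixpoint, start Z0 = {s0, s2, s3, s5, s6, s7, s8}, add states with every successor in Z. Z1 = {s0, s1, s2, s3, s5, s6, s7, s8}; fixed.
Sat(AF b) = {s0, s1, s2, s3, s5, s6, s7, s8}
EF (AF b): least fixpoint, start Z0 = {s0, s1, s2, s3, s5, s6, s7, s8}, add states with some successor in Z. Already a fixed point.
Sat(EF (AF b)) = {s0, s1, s2, s3, s5, s6, s7, s8}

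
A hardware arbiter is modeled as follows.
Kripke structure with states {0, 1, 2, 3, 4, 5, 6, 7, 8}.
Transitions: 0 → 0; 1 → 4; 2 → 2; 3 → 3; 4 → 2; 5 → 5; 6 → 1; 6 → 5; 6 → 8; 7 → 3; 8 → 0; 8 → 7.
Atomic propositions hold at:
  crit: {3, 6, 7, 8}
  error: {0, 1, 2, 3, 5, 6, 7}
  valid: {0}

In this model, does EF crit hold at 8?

Yes

EF crit: least fixpoint, start Z0 = {3, 6, 7, 8}, add states with some successor in Z. Already a fixed point.
Sat(EF crit) = {3, 6, 7, 8}
8 ∈ Sat(EF crit) = {3, 6, 7, 8}, so the formula holds at 8.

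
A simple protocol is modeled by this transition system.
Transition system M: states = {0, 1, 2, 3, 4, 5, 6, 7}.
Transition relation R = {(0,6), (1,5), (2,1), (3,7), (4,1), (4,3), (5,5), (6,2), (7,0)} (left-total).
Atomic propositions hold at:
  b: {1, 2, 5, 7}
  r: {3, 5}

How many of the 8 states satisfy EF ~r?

Sat(~r) = {0, 1, 2, 4, 6, 7}
EF ~r: least fixpoint, start Z0 = {0, 1, 2, 4, 6, 7}, add states with some successor in Z. Z1 = {0, 1, 2, 3, 4, 6, 7}; fixed.
Sat(EF ~r) = {0, 1, 2, 3, 4, 6, 7}
|Sat(EF ~r)| = |{0, 1, 2, 3, 4, 6, 7}| = 7.

7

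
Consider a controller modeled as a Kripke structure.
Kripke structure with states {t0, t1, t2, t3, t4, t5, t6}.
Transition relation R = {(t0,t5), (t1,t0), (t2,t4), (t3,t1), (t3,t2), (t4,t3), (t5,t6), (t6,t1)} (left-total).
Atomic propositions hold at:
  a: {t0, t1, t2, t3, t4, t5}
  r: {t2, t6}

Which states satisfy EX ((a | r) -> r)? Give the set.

{t3, t5}

Sat(a | r) = {t0, t1, t2, t3, t4, t5, t6}
Sat((a | r) -> r) = {t2, t6}
Sat(EX ((a | r) -> r)) = {s : some successor in {t2, t6}} = {t3, t5}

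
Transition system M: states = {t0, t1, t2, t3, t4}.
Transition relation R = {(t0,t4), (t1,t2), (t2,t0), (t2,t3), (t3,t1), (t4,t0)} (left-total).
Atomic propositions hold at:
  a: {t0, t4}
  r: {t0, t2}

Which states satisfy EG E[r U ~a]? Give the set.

Sat(~a) = {t1, t2, t3}
E[r U ~a]: least fixpoint, start Z0 = Sat(~a) = {t1, t2, t3}, add states in Sat(r) with some successor in Z. Already a fixed point.
Sat(E[r U ~a]) = {t1, t2, t3}
EG E[r U ~a]: greatest fixpoint, start Z0 = {t1, t2, t3}, keep only states in Sat with some successor in Z. Already a fixed point.
Sat(EG E[r U ~a]) = {t1, t2, t3}

{t1, t2, t3}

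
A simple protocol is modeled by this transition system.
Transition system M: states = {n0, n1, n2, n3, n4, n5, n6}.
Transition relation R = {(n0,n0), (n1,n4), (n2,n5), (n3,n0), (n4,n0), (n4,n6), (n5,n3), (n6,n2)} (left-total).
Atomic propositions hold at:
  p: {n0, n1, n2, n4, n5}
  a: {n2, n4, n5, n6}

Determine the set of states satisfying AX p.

Sat(AX p) = {s : every successor in {n0, n1, n2, n4, n5}} = {n0, n1, n2, n3, n6}

{n0, n1, n2, n3, n6}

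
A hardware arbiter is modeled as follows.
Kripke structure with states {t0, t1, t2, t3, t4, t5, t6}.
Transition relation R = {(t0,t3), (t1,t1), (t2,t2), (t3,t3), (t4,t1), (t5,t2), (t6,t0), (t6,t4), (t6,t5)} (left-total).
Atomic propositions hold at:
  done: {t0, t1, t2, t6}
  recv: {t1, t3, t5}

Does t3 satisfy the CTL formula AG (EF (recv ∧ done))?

Sat(recv ∧ done) = {t1}
EF (recv ∧ done): least fixpoint, start Z0 = {t1}, add states with some successor in Z. Z1 = {t1, t4}; Z2 = {t1, t4, t6}; fixed.
Sat(EF (recv ∧ done)) = {t1, t4, t6}
AG (EF (recv ∧ done)): greatest fixpoint, start Z0 = {t1, t4, t6}, keep only states in Sat with every successor in Z. Z1 = {t1, t4}; fixed.
Sat(AG (EF (recv ∧ done))) = {t1, t4}
t3 ∉ Sat(AG (EF (recv ∧ done))) = {t1, t4}, so the formula does not hold at t3.

No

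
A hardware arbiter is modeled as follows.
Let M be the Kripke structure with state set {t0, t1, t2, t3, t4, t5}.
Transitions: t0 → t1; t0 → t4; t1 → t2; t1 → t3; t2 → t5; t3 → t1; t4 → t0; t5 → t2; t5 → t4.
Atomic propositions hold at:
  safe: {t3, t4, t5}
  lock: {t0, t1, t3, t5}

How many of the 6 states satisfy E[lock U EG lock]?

3

EG lock: greatest fixpoint, start Z0 = {t0, t1, t3, t5}, keep only states in Sat with some successor in Z. Z1 = {t0, t1, t3}; fixed.
Sat(EG lock) = {t0, t1, t3}
E[lock U EG lock]: least fixpoint, start Z0 = Sat(EG lock) = {t0, t1, t3}, add states in Sat(lock) with some successor in Z. Already a fixed point.
Sat(E[lock U EG lock]) = {t0, t1, t3}
|Sat(E[lock U EG lock])| = |{t0, t1, t3}| = 3.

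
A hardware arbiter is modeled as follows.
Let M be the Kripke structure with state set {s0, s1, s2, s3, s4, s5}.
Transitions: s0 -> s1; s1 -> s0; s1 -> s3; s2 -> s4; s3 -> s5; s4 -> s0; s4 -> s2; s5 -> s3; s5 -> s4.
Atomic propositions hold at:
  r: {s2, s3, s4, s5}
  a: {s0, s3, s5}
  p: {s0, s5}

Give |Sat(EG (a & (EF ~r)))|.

2

Sat(~r) = {s0, s1}
EF ~r: least fixpoint, start Z0 = {s0, s1}, add states with some successor in Z. Z1 = {s0, s1, s4}; Z2 = {s0, s1, s2, s4, s5}; Z3 = {s0, s1, s2, s3, s4, s5}; fixed.
Sat(EF ~r) = {s0, s1, s2, s3, s4, s5}
Sat(a & (EF ~r)) = {s0, s3, s5}
EG (a & (EF ~r)): greatest fixpoint, start Z0 = {s0, s3, s5}, keep only states in Sat with some successor in Z. Z1 = {s3, s5}; fixed.
Sat(EG (a & (EF ~r))) = {s3, s5}
|Sat(EG (a & (EF ~r)))| = |{s3, s5}| = 2.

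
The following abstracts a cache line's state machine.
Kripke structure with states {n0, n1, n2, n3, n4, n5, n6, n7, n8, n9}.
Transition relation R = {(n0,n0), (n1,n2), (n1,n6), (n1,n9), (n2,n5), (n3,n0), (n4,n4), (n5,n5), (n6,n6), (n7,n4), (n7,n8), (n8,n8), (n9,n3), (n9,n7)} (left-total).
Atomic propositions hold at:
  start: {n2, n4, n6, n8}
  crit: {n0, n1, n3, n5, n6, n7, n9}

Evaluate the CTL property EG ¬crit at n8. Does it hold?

Sat(¬crit) = {n2, n4, n8}
EG ¬crit: greatest fixpoint, start Z0 = {n2, n4, n8}, keep only states in Sat with some successor in Z. Z1 = {n4, n8}; fixed.
Sat(EG ¬crit) = {n4, n8}
n8 ∈ Sat(EG ¬crit) = {n4, n8}, so the formula holds at n8.

Yes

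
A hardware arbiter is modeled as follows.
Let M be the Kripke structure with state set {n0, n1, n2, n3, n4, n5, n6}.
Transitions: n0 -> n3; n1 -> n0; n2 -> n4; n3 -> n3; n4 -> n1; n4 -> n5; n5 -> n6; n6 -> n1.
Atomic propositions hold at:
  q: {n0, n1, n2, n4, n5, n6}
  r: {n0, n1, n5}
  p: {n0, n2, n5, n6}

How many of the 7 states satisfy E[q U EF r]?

EF r: least fixpoint, start Z0 = {n0, n1, n5}, add states with some successor in Z. Z1 = {n0, n1, n4, n5, n6}; Z2 = {n0, n1, n2, n4, n5, n6}; fixed.
Sat(EF r) = {n0, n1, n2, n4, n5, n6}
E[q U EF r]: least fixpoint, start Z0 = Sat(EF r) = {n0, n1, n2, n4, n5, n6}, add states in Sat(q) with some successor in Z. Already a fixed point.
Sat(E[q U EF r]) = {n0, n1, n2, n4, n5, n6}
|Sat(E[q U EF r])| = |{n0, n1, n2, n4, n5, n6}| = 6.

6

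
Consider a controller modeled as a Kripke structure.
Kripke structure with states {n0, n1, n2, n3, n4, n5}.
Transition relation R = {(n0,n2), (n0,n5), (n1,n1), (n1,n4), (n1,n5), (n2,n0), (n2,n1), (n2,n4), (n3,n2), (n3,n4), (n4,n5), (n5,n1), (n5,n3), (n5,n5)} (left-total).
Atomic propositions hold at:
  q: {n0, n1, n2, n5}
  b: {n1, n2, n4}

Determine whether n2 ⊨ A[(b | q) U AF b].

Yes

Sat(b | q) = {n0, n1, n2, n4, n5}
AF b: least fixpoint, start Z0 = {n1, n2, n4}, add states with every successor in Z. Z1 = {n1, n2, n3, n4}; fixed.
Sat(AF b) = {n1, n2, n3, n4}
A[(b | q) U AF b]: least fixpoint, start Z0 = Sat(AF b) = {n1, n2, n3, n4}, add states in Sat(b | q) with every successor in Z. Already a fixed point.
Sat(A[(b | q) U AF b]) = {n1, n2, n3, n4}
n2 ∈ Sat(A[(b | q) U AF b]) = {n1, n2, n3, n4}, so the formula holds at n2.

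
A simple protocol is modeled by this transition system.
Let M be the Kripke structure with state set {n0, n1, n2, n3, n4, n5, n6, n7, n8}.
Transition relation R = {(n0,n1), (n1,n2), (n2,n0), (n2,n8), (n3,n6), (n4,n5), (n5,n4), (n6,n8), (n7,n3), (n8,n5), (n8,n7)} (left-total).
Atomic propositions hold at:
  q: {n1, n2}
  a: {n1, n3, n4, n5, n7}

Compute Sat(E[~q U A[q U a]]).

Sat(~q) = {n0, n3, n4, n5, n6, n7, n8}
A[q U a]: least fixpoint, start Z0 = Sat(a) = {n1, n3, n4, n5, n7}, add states in Sat(q) with every successor in Z. Already a fixed point.
Sat(A[q U a]) = {n1, n3, n4, n5, n7}
E[~q U A[q U a]]: least fixpoint, start Z0 = Sat(A[q U a]) = {n1, n3, n4, n5, n7}, add states in Sat(~q) with some successor in Z. Z1 = {n0, n1, n3, n4, n5, n7, n8}; Z2 = {n0, n1, n3, n4, n5, n6, n7, n8}; fixed.
Sat(E[~q U A[q U a]]) = {n0, n1, n3, n4, n5, n6, n7, n8}

{n0, n1, n3, n4, n5, n6, n7, n8}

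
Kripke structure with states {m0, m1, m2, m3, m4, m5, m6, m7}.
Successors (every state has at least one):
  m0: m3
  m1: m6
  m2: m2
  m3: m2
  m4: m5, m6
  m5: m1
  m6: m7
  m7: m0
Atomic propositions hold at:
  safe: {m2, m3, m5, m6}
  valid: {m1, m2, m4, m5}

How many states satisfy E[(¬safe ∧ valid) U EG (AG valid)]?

1

Sat(¬safe) = {m0, m1, m4, m7}
Sat(¬safe ∧ valid) = {m1, m4}
AG valid: greatest fixpoint, start Z0 = {m1, m2, m4, m5}, keep only states in Sat with every successor in Z. Z1 = {m2, m5}; Z2 = {m2}; fixed.
Sat(AG valid) = {m2}
EG (AG valid): greatest fixpoint, start Z0 = {m2}, keep only states in Sat with some successor in Z. Already a fixed point.
Sat(EG (AG valid)) = {m2}
E[(¬safe ∧ valid) U EG (AG valid)]: least fixpoint, start Z0 = Sat(EG (AG valid)) = {m2}, add states in Sat(¬safe ∧ valid) with some successor in Z. Already a fixed point.
Sat(E[(¬safe ∧ valid) U EG (AG valid)]) = {m2}
|Sat(E[(¬safe ∧ valid) U EG (AG valid)])| = |{m2}| = 1.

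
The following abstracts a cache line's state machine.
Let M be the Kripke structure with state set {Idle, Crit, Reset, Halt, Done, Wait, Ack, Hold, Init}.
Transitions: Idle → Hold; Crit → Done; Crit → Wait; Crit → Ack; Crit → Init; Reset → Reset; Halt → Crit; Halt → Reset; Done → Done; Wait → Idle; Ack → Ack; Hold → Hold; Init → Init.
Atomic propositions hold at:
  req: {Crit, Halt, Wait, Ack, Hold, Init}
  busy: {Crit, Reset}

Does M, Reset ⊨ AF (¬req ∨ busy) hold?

Yes

Sat(¬req) = {Idle, Reset, Done}
Sat(¬req ∨ busy) = {Idle, Crit, Reset, Done}
AF (¬req ∨ busy): least fixpoint, start Z0 = {Idle, Crit, Reset, Done}, add states with every successor in Z. Z1 = {Idle, Crit, Reset, Halt, Done, Wait}; fixed.
Sat(AF (¬req ∨ busy)) = {Idle, Crit, Reset, Halt, Done, Wait}
Reset ∈ Sat(AF (¬req ∨ busy)) = {Idle, Crit, Reset, Halt, Done, Wait}, so the formula holds at Reset.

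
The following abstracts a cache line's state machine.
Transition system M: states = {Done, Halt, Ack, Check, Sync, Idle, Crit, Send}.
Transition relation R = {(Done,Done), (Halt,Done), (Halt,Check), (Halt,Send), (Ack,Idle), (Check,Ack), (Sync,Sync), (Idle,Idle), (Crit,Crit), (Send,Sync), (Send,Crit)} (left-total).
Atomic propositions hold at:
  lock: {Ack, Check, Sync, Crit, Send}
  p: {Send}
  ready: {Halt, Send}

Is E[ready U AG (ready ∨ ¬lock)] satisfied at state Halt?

Sat(¬lock) = {Done, Halt, Idle}
Sat(ready ∨ ¬lock) = {Done, Halt, Idle, Send}
AG (ready ∨ ¬lock): greatest fixpoint, start Z0 = {Done, Halt, Idle, Send}, keep only states in Sat with every successor in Z. Z1 = {Done, Idle}; fixed.
Sat(AG (ready ∨ ¬lock)) = {Done, Idle}
E[ready U AG (ready ∨ ¬lock)]: least fixpoint, start Z0 = Sat(AG (ready ∨ ¬lock)) = {Done, Idle}, add states in Sat(ready) with some successor in Z. Z1 = {Done, Halt, Idle}; fixed.
Sat(E[ready U AG (ready ∨ ¬lock)]) = {Done, Halt, Idle}
Halt ∈ Sat(E[ready U AG (ready ∨ ¬lock)]) = {Done, Halt, Idle}, so the formula holds at Halt.

Yes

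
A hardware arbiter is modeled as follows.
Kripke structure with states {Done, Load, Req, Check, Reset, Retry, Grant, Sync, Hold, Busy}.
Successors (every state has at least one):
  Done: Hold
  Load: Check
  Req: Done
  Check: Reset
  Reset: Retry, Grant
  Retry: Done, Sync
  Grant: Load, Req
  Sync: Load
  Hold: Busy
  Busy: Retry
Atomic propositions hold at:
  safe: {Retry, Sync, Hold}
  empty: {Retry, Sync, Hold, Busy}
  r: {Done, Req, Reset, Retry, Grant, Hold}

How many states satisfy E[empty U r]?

7

E[empty U r]: least fixpoint, start Z0 = Sat(r) = {Done, Req, Reset, Retry, Grant, Hold}, add states in Sat(empty) with some successor in Z. Z1 = {Done, Req, Reset, Retry, Grant, Hold, Busy}; fixed.
Sat(E[empty U r]) = {Done, Req, Reset, Retry, Grant, Hold, Busy}
|Sat(E[empty U r])| = |{Done, Req, Reset, Retry, Grant, Hold, Busy}| = 7.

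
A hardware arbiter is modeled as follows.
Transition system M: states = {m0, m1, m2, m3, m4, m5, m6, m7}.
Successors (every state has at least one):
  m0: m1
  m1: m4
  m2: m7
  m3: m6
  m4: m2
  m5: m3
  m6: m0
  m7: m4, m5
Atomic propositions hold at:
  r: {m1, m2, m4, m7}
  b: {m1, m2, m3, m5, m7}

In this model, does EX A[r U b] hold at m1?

Yes

A[r U b]: least fixpoint, start Z0 = Sat(b) = {m1, m2, m3, m5, m7}, add states in Sat(r) with every successor in Z. Z1 = {m1, m2, m3, m4, m5, m7}; fixed.
Sat(A[r U b]) = {m1, m2, m3, m4, m5, m7}
Sat(EX A[r U b]) = {s : some successor in {m1, m2, m3, m4, m5, m7}} = {m0, m1, m2, m4, m5, m7}
m1 ∈ Sat(EX A[r U b]) = {m0, m1, m2, m4, m5, m7}, so the formula holds at m1.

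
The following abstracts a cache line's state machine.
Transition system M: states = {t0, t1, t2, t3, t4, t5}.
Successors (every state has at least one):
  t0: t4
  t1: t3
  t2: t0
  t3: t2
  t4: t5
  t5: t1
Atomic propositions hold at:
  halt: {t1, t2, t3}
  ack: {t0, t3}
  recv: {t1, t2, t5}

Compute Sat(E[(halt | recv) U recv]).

{t1, t2, t3, t5}

Sat(halt | recv) = {t1, t2, t3, t5}
E[(halt | recv) U recv]: least fixpoint, start Z0 = Sat(recv) = {t1, t2, t5}, add states in Sat(halt | recv) with some successor in Z. Z1 = {t1, t2, t3, t5}; fixed.
Sat(E[(halt | recv) U recv]) = {t1, t2, t3, t5}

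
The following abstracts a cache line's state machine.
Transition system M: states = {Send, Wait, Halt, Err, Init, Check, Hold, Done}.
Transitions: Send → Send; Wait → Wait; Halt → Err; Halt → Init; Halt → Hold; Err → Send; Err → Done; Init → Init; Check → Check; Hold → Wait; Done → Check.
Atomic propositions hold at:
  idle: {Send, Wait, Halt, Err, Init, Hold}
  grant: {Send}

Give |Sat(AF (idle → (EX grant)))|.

4

Sat(EX grant) = {s : some successor in {Send}} = {Send, Err}
Sat(idle → (EX grant)) = {Send, Err, Check, Done}
AF (idle → (EX grant)): least fixpoint, start Z0 = {Send, Err, Check, Done}, add states with every successor in Z. Already a fixed point.
Sat(AF (idle → (EX grant))) = {Send, Err, Check, Done}
|Sat(AF (idle → (EX grant)))| = |{Send, Err, Check, Done}| = 4.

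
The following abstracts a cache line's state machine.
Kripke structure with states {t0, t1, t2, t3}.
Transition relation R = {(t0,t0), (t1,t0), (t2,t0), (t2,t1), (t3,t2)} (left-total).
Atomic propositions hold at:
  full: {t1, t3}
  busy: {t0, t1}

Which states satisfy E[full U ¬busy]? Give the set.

{t2, t3}

Sat(¬busy) = {t2, t3}
E[full U ¬busy]: least fixpoint, start Z0 = Sat(¬busy) = {t2, t3}, add states in Sat(full) with some successor in Z. Already a fixed point.
Sat(E[full U ¬busy]) = {t2, t3}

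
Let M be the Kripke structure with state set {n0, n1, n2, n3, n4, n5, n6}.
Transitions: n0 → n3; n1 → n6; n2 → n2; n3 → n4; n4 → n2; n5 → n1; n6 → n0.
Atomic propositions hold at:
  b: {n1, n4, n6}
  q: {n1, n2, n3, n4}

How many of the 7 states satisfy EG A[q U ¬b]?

4

Sat(¬b) = {n0, n2, n3, n5}
A[q U ¬b]: least fixpoint, start Z0 = Sat(¬b) = {n0, n2, n3, n5}, add states in Sat(q) with every successor in Z. Z1 = {n0, n2, n3, n4, n5}; fixed.
Sat(A[q U ¬b]) = {n0, n2, n3, n4, n5}
EG A[q U ¬b]: greatest fixpoint, start Z0 = {n0, n2, n3, n4, n5}, keep only states in Sat with some successor in Z. Z1 = {n0, n2, n3, n4}; fixed.
Sat(EG A[q U ¬b]) = {n0, n2, n3, n4}
|Sat(EG A[q U ¬b])| = |{n0, n2, n3, n4}| = 4.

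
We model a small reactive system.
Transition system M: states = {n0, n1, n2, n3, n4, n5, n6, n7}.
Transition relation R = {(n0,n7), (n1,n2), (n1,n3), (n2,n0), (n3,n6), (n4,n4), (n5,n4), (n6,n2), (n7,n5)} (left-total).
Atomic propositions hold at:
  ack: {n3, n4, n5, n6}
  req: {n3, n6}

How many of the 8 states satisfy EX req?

Sat(EX req) = {s : some successor in {n3, n6}} = {n1, n3}
|Sat(EX req)| = |{n1, n3}| = 2.

2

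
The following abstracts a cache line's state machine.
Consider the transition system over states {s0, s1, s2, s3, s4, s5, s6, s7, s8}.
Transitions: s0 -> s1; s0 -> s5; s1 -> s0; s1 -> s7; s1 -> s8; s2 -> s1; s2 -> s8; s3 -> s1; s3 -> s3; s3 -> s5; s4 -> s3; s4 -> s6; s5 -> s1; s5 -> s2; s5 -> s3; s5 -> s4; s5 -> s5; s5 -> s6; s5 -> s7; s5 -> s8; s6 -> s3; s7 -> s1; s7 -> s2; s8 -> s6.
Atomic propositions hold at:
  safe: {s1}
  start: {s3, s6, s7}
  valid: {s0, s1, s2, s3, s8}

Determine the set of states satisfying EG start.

{s3, s6}

EG start: greatest fixpoint, start Z0 = {s3, s6, s7}, keep only states in Sat with some successor in Z. Z1 = {s3, s6}; fixed.
Sat(EG start) = {s3, s6}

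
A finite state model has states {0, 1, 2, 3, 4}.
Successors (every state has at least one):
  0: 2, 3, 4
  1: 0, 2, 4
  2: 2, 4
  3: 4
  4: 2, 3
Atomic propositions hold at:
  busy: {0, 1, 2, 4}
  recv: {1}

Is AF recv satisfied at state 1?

AF recv: least fixpoint, start Z0 = {1}, add states with every successor in Z. Already a fixed point.
Sat(AF recv) = {1}
1 ∈ Sat(AF recv) = {1}, so the formula holds at 1.

Yes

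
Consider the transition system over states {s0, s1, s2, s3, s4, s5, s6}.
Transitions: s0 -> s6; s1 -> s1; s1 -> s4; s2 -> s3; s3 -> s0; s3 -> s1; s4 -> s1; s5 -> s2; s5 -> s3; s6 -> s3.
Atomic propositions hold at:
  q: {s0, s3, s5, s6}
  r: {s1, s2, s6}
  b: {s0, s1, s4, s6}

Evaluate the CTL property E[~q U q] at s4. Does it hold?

No

Sat(~q) = {s1, s2, s4}
E[~q U q]: least fixpoint, start Z0 = Sat(q) = {s0, s3, s5, s6}, add states in Sat(~q) with some successor in Z. Z1 = {s0, s2, s3, s5, s6}; fixed.
Sat(E[~q U q]) = {s0, s2, s3, s5, s6}
s4 ∉ Sat(E[~q U q]) = {s0, s2, s3, s5, s6}, so the formula does not hold at s4.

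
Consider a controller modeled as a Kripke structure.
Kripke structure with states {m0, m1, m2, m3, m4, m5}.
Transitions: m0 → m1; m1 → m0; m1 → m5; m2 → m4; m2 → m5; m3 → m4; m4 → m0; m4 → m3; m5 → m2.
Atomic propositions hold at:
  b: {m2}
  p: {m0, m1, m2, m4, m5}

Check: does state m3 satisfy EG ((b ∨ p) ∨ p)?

Sat(b ∨ p) = {m0, m1, m2, m4, m5}
Sat((b ∨ p) ∨ p) = {m0, m1, m2, m4, m5}
EG ((b ∨ p) ∨ p): greatest fixpoint, start Z0 = {m0, m1, m2, m4, m5}, keep only states in Sat with some successor in Z. Already a fixed point.
Sat(EG ((b ∨ p) ∨ p)) = {m0, m1, m2, m4, m5}
m3 ∉ Sat(EG ((b ∨ p) ∨ p)) = {m0, m1, m2, m4, m5}, so the formula does not hold at m3.

No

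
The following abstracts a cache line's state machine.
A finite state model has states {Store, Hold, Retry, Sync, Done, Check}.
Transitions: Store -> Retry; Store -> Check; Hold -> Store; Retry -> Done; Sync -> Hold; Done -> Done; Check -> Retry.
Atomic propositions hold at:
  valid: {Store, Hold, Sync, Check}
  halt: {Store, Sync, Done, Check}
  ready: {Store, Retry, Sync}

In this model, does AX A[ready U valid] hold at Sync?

A[ready U valid]: least fixpoint, start Z0 = Sat(valid) = {Store, Hold, Sync, Check}, add states in Sat(ready) with every successor in Z. Already a fixed point.
Sat(A[ready U valid]) = {Store, Hold, Sync, Check}
Sat(AX A[ready U valid]) = {s : every successor in {Store, Hold, Sync, Check}} = {Hold, Sync}
Sync ∈ Sat(AX A[ready U valid]) = {Hold, Sync}, so the formula holds at Sync.

Yes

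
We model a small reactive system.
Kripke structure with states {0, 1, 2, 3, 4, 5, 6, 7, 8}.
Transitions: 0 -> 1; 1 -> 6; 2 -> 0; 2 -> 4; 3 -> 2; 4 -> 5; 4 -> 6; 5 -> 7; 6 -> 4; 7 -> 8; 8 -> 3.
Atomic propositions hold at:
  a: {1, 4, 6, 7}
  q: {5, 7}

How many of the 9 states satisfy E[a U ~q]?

8

Sat(~q) = {0, 1, 2, 3, 4, 6, 8}
E[a U ~q]: least fixpoint, start Z0 = Sat(~q) = {0, 1, 2, 3, 4, 6, 8}, add states in Sat(a) with some successor in Z. Z1 = {0, 1, 2, 3, 4, 6, 7, 8}; fixed.
Sat(E[a U ~q]) = {0, 1, 2, 3, 4, 6, 7, 8}
|Sat(E[a U ~q])| = |{0, 1, 2, 3, 4, 6, 7, 8}| = 8.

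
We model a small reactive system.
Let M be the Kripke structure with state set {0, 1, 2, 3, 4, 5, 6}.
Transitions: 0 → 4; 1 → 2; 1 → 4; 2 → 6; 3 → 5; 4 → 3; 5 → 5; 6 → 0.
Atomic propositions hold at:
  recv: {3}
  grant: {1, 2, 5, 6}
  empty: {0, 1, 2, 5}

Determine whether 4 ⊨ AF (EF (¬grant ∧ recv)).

Sat(¬grant) = {0, 3, 4}
Sat(¬grant ∧ recv) = {3}
EF (¬grant ∧ recv): least fixpoint, start Z0 = {3}, add states with some successor in Z. Z1 = {3, 4}; Z2 = {0, 1, 3, 4}; Z3 = {0, 1, 3, 4, 6}; Z4 = {0, 1, 2, 3, 4, 6}; fixed.
Sat(EF (¬grant ∧ recv)) = {0, 1, 2, 3, 4, 6}
AF (EF (¬grant ∧ recv)): least fixpoint, start Z0 = {0, 1, 2, 3, 4, 6}, add states with every successor in Z. Already a fixed point.
Sat(AF (EF (¬grant ∧ recv))) = {0, 1, 2, 3, 4, 6}
4 ∈ Sat(AF (EF (¬grant ∧ recv))) = {0, 1, 2, 3, 4, 6}, so the formula holds at 4.

Yes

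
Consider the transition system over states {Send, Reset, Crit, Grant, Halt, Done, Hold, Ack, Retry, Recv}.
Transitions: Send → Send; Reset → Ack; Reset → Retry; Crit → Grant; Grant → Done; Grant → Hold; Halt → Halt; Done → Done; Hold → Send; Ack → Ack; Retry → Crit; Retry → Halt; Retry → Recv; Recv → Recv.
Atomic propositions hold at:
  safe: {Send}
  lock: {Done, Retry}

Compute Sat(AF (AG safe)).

AG safe: greatest fixpoint, start Z0 = {Send}, keep only states in Sat with every successor in Z. Already a fixed point.
Sat(AG safe) = {Send}
AF (AG safe): least fixpoint, start Z0 = {Send}, add states with every successor in Z. Z1 = {Send, Hold}; fixed.
Sat(AF (AG safe)) = {Send, Hold}

{Send, Hold}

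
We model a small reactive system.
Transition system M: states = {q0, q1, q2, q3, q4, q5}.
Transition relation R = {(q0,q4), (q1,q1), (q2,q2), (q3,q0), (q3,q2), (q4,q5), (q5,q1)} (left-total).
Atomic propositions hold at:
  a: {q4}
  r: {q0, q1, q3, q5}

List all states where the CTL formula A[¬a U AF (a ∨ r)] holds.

Sat(¬a) = {q0, q1, q2, q3, q5}
Sat(a ∨ r) = {q0, q1, q3, q4, q5}
AF (a ∨ r): least fixpoint, start Z0 = {q0, q1, q3, q4, q5}, add states with every successor in Z. Already a fixed point.
Sat(AF (a ∨ r)) = {q0, q1, q3, q4, q5}
A[¬a U AF (a ∨ r)]: least fixpoint, start Z0 = Sat(AF (a ∨ r)) = {q0, q1, q3, q4, q5}, add states in Sat(¬a) with every successor in Z. Already a fixed point.
Sat(A[¬a U AF (a ∨ r)]) = {q0, q1, q3, q4, q5}

{q0, q1, q3, q4, q5}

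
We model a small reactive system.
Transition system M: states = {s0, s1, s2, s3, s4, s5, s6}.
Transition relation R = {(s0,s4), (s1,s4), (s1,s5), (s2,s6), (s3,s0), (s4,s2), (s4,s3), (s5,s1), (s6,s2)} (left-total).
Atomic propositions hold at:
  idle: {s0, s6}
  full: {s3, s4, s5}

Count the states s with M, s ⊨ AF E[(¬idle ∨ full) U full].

Sat(¬idle) = {s1, s2, s3, s4, s5}
Sat(¬idle ∨ full) = {s1, s2, s3, s4, s5}
E[(¬idle ∨ full) U full]: least fixpoint, start Z0 = Sat(full) = {s3, s4, s5}, add states in Sat(¬idle ∨ full) with some successor in Z. Z1 = {s1, s3, s4, s5}; fixed.
Sat(E[(¬idle ∨ full) U full]) = {s1, s3, s4, s5}
AF E[(¬idle ∨ full) U full]: least fixpoint, start Z0 = {s1, s3, s4, s5}, add states with every successor in Z. Z1 = {s0, s1, s3, s4, s5}; fixed.
Sat(AF E[(¬idle ∨ full) U full]) = {s0, s1, s3, s4, s5}
|Sat(AF E[(¬idle ∨ full) U full])| = |{s0, s1, s3, s4, s5}| = 5.

5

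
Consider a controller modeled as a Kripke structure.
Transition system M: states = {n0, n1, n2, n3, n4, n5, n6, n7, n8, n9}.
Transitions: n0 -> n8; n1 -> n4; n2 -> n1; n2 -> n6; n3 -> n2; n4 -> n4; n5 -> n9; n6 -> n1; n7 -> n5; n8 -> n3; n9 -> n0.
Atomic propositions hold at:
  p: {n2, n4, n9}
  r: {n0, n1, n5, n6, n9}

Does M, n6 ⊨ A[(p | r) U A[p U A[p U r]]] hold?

Sat(p | r) = {n0, n1, n2, n4, n5, n6, n9}
A[p U r]: least fixpoint, start Z0 = Sat(r) = {n0, n1, n5, n6, n9}, add states in Sat(p) with every successor in Z. Z1 = {n0, n1, n2, n5, n6, n9}; fixed.
Sat(A[p U r]) = {n0, n1, n2, n5, n6, n9}
A[p U A[p U r]]: least fixpoint, start Z0 = Sat(A[p U r]) = {n0, n1, n2, n5, n6, n9}, add states in Sat(p) with every successor in Z. Already a fixed point.
Sat(A[p U A[p U r]]) = {n0, n1, n2, n5, n6, n9}
A[(p | r) U A[p U A[p U r]]]: least fixpoint, start Z0 = Sat(A[p U A[p U r]]) = {n0, n1, n2, n5, n6, n9}, add states in Sat(p | r) with every successor in Z. Already a fixed point.
Sat(A[(p | r) U A[p U A[p U r]]]) = {n0, n1, n2, n5, n6, n9}
n6 ∈ Sat(A[(p | r) U A[p U A[p U r]]]) = {n0, n1, n2, n5, n6, n9}, so the formula holds at n6.

Yes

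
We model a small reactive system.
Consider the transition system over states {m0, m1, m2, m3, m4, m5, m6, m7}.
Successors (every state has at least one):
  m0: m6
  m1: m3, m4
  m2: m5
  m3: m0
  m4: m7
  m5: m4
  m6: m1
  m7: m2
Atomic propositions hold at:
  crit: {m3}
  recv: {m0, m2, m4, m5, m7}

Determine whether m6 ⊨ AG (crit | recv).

Sat(crit | recv) = {m0, m2, m3, m4, m5, m7}
AG (crit | recv): greatest fixpoint, start Z0 = {m0, m2, m3, m4, m5, m7}, keep only states in Sat with every successor in Z. Z1 = {m2, m3, m4, m5, m7}; Z2 = {m2, m4, m5, m7}; fixed.
Sat(AG (crit | recv)) = {m2, m4, m5, m7}
m6 ∉ Sat(AG (crit | recv)) = {m2, m4, m5, m7}, so the formula does not hold at m6.

No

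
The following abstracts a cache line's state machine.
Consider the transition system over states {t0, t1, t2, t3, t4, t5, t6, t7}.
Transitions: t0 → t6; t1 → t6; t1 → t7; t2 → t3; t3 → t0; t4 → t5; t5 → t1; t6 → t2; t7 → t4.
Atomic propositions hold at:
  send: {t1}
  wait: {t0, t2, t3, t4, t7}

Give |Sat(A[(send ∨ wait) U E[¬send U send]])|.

4

Sat(send ∨ wait) = {t0, t1, t2, t3, t4, t7}
Sat(¬send) = {t0, t2, t3, t4, t5, t6, t7}
E[¬send U send]: least fixpoint, start Z0 = Sat(send) = {t1}, add states in Sat(¬send) with some successor in Z. Z1 = {t1, t5}; Z2 = {t1, t4, t5}; Z3 = {t1, t4, t5, t7}; fixed.
Sat(E[¬send U send]) = {t1, t4, t5, t7}
A[(send ∨ wait) U E[¬send U send]]: least fixpoint, start Z0 = Sat(E[¬send U send]) = {t1, t4, t5, t7}, add states in Sat(send ∨ wait) with every successor in Z. Already a fixed point.
Sat(A[(send ∨ wait) U E[¬send U send]]) = {t1, t4, t5, t7}
|Sat(A[(send ∨ wait) U E[¬send U send]])| = |{t1, t4, t5, t7}| = 4.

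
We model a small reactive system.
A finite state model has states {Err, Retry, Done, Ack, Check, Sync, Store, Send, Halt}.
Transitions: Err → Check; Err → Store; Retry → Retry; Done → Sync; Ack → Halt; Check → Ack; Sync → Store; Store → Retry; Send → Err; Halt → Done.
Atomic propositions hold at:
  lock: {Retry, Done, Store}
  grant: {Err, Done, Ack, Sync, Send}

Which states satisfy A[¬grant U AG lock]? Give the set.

{Retry, Store}

Sat(¬grant) = {Retry, Check, Store, Halt}
AG lock: greatest fixpoint, start Z0 = {Retry, Done, Store}, keep only states in Sat with every successor in Z. Z1 = {Retry, Store}; fixed.
Sat(AG lock) = {Retry, Store}
A[¬grant U AG lock]: least fixpoint, start Z0 = Sat(AG lock) = {Retry, Store}, add states in Sat(¬grant) with every successor in Z. Already a fixed point.
Sat(A[¬grant U AG lock]) = {Retry, Store}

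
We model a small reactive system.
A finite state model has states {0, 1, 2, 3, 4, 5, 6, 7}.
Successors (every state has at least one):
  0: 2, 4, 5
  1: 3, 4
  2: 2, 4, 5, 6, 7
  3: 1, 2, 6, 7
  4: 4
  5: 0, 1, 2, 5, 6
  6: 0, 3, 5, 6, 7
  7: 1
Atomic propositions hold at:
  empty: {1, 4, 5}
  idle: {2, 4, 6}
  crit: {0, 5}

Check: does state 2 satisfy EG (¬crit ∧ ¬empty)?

Sat(¬crit) = {1, 2, 3, 4, 6, 7}
Sat(¬empty) = {0, 2, 3, 6, 7}
Sat(¬crit ∧ ¬empty) = {2, 3, 6, 7}
EG (¬crit ∧ ¬empty): greatest fixpoint, start Z0 = {2, 3, 6, 7}, keep only states in Sat with some successor in Z. Z1 = {2, 3, 6}; fixed.
Sat(EG (¬crit ∧ ¬empty)) = {2, 3, 6}
2 ∈ Sat(EG (¬crit ∧ ¬empty)) = {2, 3, 6}, so the formula holds at 2.

Yes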